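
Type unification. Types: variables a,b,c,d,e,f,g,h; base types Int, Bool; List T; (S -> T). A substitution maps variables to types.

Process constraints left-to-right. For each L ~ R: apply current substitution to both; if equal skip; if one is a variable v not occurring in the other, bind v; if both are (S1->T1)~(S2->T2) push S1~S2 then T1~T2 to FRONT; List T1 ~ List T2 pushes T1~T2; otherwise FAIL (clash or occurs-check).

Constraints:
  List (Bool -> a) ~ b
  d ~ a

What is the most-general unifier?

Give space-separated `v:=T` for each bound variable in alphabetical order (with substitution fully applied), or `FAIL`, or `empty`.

Answer: b:=List (Bool -> a) d:=a

Derivation:
step 1: unify List (Bool -> a) ~ b  [subst: {-} | 1 pending]
  bind b := List (Bool -> a)
step 2: unify d ~ a  [subst: {b:=List (Bool -> a)} | 0 pending]
  bind d := a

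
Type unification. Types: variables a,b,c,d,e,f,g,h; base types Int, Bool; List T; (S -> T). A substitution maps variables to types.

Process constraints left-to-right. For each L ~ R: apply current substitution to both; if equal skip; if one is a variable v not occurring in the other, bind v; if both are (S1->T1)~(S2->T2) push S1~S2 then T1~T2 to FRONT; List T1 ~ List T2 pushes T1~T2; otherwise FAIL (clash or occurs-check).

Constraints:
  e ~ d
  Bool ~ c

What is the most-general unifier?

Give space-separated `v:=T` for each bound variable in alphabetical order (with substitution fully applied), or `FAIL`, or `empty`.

Answer: c:=Bool e:=d

Derivation:
step 1: unify e ~ d  [subst: {-} | 1 pending]
  bind e := d
step 2: unify Bool ~ c  [subst: {e:=d} | 0 pending]
  bind c := Bool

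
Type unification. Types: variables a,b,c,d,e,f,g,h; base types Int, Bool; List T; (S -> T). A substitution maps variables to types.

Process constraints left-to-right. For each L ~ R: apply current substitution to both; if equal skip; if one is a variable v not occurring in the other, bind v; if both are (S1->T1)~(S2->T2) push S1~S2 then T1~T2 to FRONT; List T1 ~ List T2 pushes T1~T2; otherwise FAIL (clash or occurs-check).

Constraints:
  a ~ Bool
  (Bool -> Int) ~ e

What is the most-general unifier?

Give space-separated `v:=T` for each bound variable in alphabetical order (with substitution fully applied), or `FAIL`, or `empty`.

step 1: unify a ~ Bool  [subst: {-} | 1 pending]
  bind a := Bool
step 2: unify (Bool -> Int) ~ e  [subst: {a:=Bool} | 0 pending]
  bind e := (Bool -> Int)

Answer: a:=Bool e:=(Bool -> Int)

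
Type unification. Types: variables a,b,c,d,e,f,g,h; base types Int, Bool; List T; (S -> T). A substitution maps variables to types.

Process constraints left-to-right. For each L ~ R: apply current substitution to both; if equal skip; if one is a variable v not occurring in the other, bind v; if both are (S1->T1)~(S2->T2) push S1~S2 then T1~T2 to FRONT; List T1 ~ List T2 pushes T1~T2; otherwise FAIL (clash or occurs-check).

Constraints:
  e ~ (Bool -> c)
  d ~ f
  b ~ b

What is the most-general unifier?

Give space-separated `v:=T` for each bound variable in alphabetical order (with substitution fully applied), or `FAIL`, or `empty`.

Answer: d:=f e:=(Bool -> c)

Derivation:
step 1: unify e ~ (Bool -> c)  [subst: {-} | 2 pending]
  bind e := (Bool -> c)
step 2: unify d ~ f  [subst: {e:=(Bool -> c)} | 1 pending]
  bind d := f
step 3: unify b ~ b  [subst: {e:=(Bool -> c), d:=f} | 0 pending]
  -> identical, skip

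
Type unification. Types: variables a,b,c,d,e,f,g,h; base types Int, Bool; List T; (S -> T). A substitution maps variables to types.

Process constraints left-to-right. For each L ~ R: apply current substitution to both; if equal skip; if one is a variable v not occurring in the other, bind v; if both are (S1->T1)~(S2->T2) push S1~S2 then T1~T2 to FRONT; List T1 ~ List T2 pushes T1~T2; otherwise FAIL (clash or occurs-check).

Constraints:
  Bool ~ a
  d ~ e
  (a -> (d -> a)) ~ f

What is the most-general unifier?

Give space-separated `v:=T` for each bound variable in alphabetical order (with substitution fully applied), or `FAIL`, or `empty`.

Answer: a:=Bool d:=e f:=(Bool -> (e -> Bool))

Derivation:
step 1: unify Bool ~ a  [subst: {-} | 2 pending]
  bind a := Bool
step 2: unify d ~ e  [subst: {a:=Bool} | 1 pending]
  bind d := e
step 3: unify (Bool -> (e -> Bool)) ~ f  [subst: {a:=Bool, d:=e} | 0 pending]
  bind f := (Bool -> (e -> Bool))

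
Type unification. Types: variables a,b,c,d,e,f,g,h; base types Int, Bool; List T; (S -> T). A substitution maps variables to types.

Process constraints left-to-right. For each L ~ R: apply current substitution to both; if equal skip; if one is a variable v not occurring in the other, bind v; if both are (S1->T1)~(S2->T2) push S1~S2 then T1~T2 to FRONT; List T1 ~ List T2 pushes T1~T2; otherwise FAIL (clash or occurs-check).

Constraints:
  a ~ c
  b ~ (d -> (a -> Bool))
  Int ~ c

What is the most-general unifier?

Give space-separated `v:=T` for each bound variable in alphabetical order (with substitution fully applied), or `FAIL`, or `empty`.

Answer: a:=Int b:=(d -> (Int -> Bool)) c:=Int

Derivation:
step 1: unify a ~ c  [subst: {-} | 2 pending]
  bind a := c
step 2: unify b ~ (d -> (c -> Bool))  [subst: {a:=c} | 1 pending]
  bind b := (d -> (c -> Bool))
step 3: unify Int ~ c  [subst: {a:=c, b:=(d -> (c -> Bool))} | 0 pending]
  bind c := Int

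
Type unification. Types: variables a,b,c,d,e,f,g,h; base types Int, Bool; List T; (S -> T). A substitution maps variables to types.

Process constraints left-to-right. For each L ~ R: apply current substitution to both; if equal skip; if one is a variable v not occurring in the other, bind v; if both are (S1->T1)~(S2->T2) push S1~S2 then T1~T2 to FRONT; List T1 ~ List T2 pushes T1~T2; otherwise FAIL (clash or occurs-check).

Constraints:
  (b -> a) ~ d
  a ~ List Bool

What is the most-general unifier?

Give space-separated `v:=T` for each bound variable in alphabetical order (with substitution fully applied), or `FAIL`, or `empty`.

step 1: unify (b -> a) ~ d  [subst: {-} | 1 pending]
  bind d := (b -> a)
step 2: unify a ~ List Bool  [subst: {d:=(b -> a)} | 0 pending]
  bind a := List Bool

Answer: a:=List Bool d:=(b -> List Bool)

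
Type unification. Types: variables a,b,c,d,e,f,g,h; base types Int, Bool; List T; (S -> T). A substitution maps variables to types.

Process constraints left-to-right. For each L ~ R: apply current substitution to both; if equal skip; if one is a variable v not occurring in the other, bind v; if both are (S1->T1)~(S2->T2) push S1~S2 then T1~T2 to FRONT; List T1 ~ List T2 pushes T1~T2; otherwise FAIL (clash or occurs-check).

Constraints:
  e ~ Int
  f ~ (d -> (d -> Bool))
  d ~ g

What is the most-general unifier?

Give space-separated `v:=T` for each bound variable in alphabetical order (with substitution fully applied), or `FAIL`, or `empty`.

step 1: unify e ~ Int  [subst: {-} | 2 pending]
  bind e := Int
step 2: unify f ~ (d -> (d -> Bool))  [subst: {e:=Int} | 1 pending]
  bind f := (d -> (d -> Bool))
step 3: unify d ~ g  [subst: {e:=Int, f:=(d -> (d -> Bool))} | 0 pending]
  bind d := g

Answer: d:=g e:=Int f:=(g -> (g -> Bool))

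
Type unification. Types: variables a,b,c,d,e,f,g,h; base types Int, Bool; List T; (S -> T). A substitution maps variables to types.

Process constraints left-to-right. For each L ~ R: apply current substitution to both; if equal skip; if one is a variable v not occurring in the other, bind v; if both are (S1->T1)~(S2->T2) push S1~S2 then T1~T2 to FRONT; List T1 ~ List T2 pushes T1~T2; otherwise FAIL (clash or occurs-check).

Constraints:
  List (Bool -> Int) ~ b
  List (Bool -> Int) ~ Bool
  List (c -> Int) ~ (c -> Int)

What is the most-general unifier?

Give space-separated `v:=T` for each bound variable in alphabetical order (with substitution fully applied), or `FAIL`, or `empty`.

Answer: FAIL

Derivation:
step 1: unify List (Bool -> Int) ~ b  [subst: {-} | 2 pending]
  bind b := List (Bool -> Int)
step 2: unify List (Bool -> Int) ~ Bool  [subst: {b:=List (Bool -> Int)} | 1 pending]
  clash: List (Bool -> Int) vs Bool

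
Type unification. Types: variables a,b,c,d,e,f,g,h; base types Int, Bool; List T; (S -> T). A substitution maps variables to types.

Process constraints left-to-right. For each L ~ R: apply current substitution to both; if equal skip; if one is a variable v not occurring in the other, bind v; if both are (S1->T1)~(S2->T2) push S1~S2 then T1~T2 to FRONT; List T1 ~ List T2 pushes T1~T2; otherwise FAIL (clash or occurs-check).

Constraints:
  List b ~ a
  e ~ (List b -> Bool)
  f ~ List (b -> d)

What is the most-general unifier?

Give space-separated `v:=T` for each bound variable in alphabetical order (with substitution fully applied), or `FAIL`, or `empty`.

step 1: unify List b ~ a  [subst: {-} | 2 pending]
  bind a := List b
step 2: unify e ~ (List b -> Bool)  [subst: {a:=List b} | 1 pending]
  bind e := (List b -> Bool)
step 3: unify f ~ List (b -> d)  [subst: {a:=List b, e:=(List b -> Bool)} | 0 pending]
  bind f := List (b -> d)

Answer: a:=List b e:=(List b -> Bool) f:=List (b -> d)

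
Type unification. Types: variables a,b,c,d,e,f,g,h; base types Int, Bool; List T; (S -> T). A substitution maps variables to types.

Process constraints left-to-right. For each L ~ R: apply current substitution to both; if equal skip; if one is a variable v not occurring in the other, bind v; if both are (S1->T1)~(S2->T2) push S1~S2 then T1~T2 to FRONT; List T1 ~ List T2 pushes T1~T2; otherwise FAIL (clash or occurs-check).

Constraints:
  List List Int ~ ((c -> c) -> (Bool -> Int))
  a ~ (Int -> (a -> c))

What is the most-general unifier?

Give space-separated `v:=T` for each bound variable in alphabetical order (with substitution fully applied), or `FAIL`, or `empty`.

Answer: FAIL

Derivation:
step 1: unify List List Int ~ ((c -> c) -> (Bool -> Int))  [subst: {-} | 1 pending]
  clash: List List Int vs ((c -> c) -> (Bool -> Int))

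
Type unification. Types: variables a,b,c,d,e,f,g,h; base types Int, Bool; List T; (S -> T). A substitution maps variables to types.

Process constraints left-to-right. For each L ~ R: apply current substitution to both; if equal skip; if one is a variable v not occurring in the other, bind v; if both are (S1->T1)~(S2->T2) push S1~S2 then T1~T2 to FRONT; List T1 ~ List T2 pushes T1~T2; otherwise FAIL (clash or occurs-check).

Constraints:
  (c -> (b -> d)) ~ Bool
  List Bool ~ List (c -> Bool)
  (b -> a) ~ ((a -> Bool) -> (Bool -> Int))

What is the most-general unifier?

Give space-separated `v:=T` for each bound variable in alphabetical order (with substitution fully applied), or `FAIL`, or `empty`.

Answer: FAIL

Derivation:
step 1: unify (c -> (b -> d)) ~ Bool  [subst: {-} | 2 pending]
  clash: (c -> (b -> d)) vs Bool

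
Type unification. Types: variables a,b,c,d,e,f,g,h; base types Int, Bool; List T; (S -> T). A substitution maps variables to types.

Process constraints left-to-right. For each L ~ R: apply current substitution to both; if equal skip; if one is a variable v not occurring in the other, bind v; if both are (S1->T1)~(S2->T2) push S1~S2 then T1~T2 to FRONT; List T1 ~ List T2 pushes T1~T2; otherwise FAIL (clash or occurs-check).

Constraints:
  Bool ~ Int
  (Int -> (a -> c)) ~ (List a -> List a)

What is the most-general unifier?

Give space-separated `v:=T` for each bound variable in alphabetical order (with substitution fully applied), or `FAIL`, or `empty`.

step 1: unify Bool ~ Int  [subst: {-} | 1 pending]
  clash: Bool vs Int

Answer: FAIL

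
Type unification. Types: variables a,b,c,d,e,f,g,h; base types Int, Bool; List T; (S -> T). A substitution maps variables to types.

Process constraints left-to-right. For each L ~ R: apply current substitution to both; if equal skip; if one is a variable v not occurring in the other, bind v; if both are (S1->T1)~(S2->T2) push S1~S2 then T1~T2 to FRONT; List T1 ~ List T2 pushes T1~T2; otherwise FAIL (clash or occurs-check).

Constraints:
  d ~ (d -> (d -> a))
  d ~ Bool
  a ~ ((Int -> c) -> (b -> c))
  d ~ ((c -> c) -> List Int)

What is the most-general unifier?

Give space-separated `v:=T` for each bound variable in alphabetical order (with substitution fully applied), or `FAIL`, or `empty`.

step 1: unify d ~ (d -> (d -> a))  [subst: {-} | 3 pending]
  occurs-check fail: d in (d -> (d -> a))

Answer: FAIL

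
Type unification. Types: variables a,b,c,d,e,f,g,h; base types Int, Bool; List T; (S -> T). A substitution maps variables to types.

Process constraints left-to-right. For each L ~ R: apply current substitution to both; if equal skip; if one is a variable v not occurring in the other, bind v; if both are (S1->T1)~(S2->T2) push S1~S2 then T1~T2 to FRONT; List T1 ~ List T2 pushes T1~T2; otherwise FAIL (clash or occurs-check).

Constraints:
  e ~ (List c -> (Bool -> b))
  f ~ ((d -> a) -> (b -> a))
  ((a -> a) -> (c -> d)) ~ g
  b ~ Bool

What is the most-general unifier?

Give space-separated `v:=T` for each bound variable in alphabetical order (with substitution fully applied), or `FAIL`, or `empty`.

step 1: unify e ~ (List c -> (Bool -> b))  [subst: {-} | 3 pending]
  bind e := (List c -> (Bool -> b))
step 2: unify f ~ ((d -> a) -> (b -> a))  [subst: {e:=(List c -> (Bool -> b))} | 2 pending]
  bind f := ((d -> a) -> (b -> a))
step 3: unify ((a -> a) -> (c -> d)) ~ g  [subst: {e:=(List c -> (Bool -> b)), f:=((d -> a) -> (b -> a))} | 1 pending]
  bind g := ((a -> a) -> (c -> d))
step 4: unify b ~ Bool  [subst: {e:=(List c -> (Bool -> b)), f:=((d -> a) -> (b -> a)), g:=((a -> a) -> (c -> d))} | 0 pending]
  bind b := Bool

Answer: b:=Bool e:=(List c -> (Bool -> Bool)) f:=((d -> a) -> (Bool -> a)) g:=((a -> a) -> (c -> d))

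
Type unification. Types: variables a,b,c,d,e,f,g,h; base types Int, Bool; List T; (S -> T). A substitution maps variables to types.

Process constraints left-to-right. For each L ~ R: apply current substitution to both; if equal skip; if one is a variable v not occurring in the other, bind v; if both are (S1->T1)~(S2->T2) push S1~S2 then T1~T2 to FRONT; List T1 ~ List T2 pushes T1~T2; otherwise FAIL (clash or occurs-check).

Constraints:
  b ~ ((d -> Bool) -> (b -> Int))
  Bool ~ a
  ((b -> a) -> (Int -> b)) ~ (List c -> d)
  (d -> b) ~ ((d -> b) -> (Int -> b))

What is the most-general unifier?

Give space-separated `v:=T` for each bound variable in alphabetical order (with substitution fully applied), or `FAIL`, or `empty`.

step 1: unify b ~ ((d -> Bool) -> (b -> Int))  [subst: {-} | 3 pending]
  occurs-check fail: b in ((d -> Bool) -> (b -> Int))

Answer: FAIL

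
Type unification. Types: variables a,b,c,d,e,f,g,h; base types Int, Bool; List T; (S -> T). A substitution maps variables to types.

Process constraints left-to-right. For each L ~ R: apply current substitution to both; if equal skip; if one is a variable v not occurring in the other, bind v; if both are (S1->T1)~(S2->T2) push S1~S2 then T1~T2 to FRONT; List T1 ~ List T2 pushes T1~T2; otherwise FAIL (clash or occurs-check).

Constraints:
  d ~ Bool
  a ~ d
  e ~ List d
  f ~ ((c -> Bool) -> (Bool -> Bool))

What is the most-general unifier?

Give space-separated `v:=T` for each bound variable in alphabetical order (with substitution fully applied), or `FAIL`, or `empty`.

Answer: a:=Bool d:=Bool e:=List Bool f:=((c -> Bool) -> (Bool -> Bool))

Derivation:
step 1: unify d ~ Bool  [subst: {-} | 3 pending]
  bind d := Bool
step 2: unify a ~ Bool  [subst: {d:=Bool} | 2 pending]
  bind a := Bool
step 3: unify e ~ List Bool  [subst: {d:=Bool, a:=Bool} | 1 pending]
  bind e := List Bool
step 4: unify f ~ ((c -> Bool) -> (Bool -> Bool))  [subst: {d:=Bool, a:=Bool, e:=List Bool} | 0 pending]
  bind f := ((c -> Bool) -> (Bool -> Bool))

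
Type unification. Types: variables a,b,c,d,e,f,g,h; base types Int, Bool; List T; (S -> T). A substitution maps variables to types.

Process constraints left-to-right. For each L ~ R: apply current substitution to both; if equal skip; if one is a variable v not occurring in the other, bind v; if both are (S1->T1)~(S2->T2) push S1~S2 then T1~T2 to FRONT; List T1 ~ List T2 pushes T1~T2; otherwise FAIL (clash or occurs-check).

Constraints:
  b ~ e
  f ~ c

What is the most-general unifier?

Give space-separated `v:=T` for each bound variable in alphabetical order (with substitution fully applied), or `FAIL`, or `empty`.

step 1: unify b ~ e  [subst: {-} | 1 pending]
  bind b := e
step 2: unify f ~ c  [subst: {b:=e} | 0 pending]
  bind f := c

Answer: b:=e f:=c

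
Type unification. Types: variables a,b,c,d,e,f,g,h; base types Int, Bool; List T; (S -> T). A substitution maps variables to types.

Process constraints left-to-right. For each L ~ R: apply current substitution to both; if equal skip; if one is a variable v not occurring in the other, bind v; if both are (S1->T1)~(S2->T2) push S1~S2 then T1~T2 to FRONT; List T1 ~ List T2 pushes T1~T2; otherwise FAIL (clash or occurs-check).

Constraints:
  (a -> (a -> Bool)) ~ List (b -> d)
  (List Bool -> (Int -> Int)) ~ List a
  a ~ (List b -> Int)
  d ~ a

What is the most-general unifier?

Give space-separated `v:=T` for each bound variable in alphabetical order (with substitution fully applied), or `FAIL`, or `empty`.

step 1: unify (a -> (a -> Bool)) ~ List (b -> d)  [subst: {-} | 3 pending]
  clash: (a -> (a -> Bool)) vs List (b -> d)

Answer: FAIL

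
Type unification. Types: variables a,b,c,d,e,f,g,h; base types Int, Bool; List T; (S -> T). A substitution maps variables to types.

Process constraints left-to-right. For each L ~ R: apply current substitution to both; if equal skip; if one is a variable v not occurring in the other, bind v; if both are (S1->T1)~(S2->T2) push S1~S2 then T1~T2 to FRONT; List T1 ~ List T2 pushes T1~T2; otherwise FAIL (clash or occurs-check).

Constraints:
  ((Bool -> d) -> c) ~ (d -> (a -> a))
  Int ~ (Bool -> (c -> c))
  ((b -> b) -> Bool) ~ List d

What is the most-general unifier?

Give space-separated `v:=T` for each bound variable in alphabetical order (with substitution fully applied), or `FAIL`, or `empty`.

Answer: FAIL

Derivation:
step 1: unify ((Bool -> d) -> c) ~ (d -> (a -> a))  [subst: {-} | 2 pending]
  -> decompose arrow: push (Bool -> d)~d, c~(a -> a)
step 2: unify (Bool -> d) ~ d  [subst: {-} | 3 pending]
  occurs-check fail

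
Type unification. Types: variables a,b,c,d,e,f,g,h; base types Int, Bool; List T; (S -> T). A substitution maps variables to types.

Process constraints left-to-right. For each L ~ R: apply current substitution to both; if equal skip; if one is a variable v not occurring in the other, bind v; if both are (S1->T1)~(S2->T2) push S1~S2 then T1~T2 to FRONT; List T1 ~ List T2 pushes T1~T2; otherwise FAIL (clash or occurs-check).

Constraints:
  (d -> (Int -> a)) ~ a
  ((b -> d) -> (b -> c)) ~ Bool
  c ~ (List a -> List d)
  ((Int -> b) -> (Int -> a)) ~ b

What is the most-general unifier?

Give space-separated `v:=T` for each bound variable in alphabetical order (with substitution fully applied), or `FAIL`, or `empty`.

Answer: FAIL

Derivation:
step 1: unify (d -> (Int -> a)) ~ a  [subst: {-} | 3 pending]
  occurs-check fail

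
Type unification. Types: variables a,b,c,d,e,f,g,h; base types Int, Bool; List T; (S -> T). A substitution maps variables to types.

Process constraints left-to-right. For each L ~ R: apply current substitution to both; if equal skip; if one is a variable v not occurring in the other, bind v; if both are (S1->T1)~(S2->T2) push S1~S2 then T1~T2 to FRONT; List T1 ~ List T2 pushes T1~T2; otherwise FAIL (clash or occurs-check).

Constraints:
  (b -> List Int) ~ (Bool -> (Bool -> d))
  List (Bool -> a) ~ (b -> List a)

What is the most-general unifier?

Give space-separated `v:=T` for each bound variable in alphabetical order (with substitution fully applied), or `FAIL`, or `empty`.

step 1: unify (b -> List Int) ~ (Bool -> (Bool -> d))  [subst: {-} | 1 pending]
  -> decompose arrow: push b~Bool, List Int~(Bool -> d)
step 2: unify b ~ Bool  [subst: {-} | 2 pending]
  bind b := Bool
step 3: unify List Int ~ (Bool -> d)  [subst: {b:=Bool} | 1 pending]
  clash: List Int vs (Bool -> d)

Answer: FAIL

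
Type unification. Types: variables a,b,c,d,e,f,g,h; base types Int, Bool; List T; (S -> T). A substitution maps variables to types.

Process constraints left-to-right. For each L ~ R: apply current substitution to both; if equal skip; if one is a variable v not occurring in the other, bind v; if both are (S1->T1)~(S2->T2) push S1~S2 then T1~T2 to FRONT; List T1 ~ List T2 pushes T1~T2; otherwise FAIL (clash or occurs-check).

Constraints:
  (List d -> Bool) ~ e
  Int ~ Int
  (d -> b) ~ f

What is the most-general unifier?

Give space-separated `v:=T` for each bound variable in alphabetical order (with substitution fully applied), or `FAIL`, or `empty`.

Answer: e:=(List d -> Bool) f:=(d -> b)

Derivation:
step 1: unify (List d -> Bool) ~ e  [subst: {-} | 2 pending]
  bind e := (List d -> Bool)
step 2: unify Int ~ Int  [subst: {e:=(List d -> Bool)} | 1 pending]
  -> identical, skip
step 3: unify (d -> b) ~ f  [subst: {e:=(List d -> Bool)} | 0 pending]
  bind f := (d -> b)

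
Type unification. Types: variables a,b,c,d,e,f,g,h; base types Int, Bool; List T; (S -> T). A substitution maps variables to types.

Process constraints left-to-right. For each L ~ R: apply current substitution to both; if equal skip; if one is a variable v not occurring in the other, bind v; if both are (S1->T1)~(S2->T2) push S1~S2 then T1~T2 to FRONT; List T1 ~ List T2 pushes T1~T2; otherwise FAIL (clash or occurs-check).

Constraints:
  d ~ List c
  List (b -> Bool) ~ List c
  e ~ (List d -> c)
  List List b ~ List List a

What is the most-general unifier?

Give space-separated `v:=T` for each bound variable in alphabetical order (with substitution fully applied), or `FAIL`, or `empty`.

step 1: unify d ~ List c  [subst: {-} | 3 pending]
  bind d := List c
step 2: unify List (b -> Bool) ~ List c  [subst: {d:=List c} | 2 pending]
  -> decompose List: push (b -> Bool)~c
step 3: unify (b -> Bool) ~ c  [subst: {d:=List c} | 2 pending]
  bind c := (b -> Bool)
step 4: unify e ~ (List List (b -> Bool) -> (b -> Bool))  [subst: {d:=List c, c:=(b -> Bool)} | 1 pending]
  bind e := (List List (b -> Bool) -> (b -> Bool))
step 5: unify List List b ~ List List a  [subst: {d:=List c, c:=(b -> Bool), e:=(List List (b -> Bool) -> (b -> Bool))} | 0 pending]
  -> decompose List: push List b~List a
step 6: unify List b ~ List a  [subst: {d:=List c, c:=(b -> Bool), e:=(List List (b -> Bool) -> (b -> Bool))} | 0 pending]
  -> decompose List: push b~a
step 7: unify b ~ a  [subst: {d:=List c, c:=(b -> Bool), e:=(List List (b -> Bool) -> (b -> Bool))} | 0 pending]
  bind b := a

Answer: b:=a c:=(a -> Bool) d:=List (a -> Bool) e:=(List List (a -> Bool) -> (a -> Bool))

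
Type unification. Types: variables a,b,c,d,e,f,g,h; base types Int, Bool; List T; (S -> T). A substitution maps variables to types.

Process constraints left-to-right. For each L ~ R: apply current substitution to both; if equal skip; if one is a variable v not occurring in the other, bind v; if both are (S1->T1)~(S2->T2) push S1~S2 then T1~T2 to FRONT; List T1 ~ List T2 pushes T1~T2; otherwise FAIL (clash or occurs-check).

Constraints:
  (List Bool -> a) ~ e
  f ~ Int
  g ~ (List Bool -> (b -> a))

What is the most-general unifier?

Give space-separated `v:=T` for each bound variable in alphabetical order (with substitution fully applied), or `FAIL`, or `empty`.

Answer: e:=(List Bool -> a) f:=Int g:=(List Bool -> (b -> a))

Derivation:
step 1: unify (List Bool -> a) ~ e  [subst: {-} | 2 pending]
  bind e := (List Bool -> a)
step 2: unify f ~ Int  [subst: {e:=(List Bool -> a)} | 1 pending]
  bind f := Int
step 3: unify g ~ (List Bool -> (b -> a))  [subst: {e:=(List Bool -> a), f:=Int} | 0 pending]
  bind g := (List Bool -> (b -> a))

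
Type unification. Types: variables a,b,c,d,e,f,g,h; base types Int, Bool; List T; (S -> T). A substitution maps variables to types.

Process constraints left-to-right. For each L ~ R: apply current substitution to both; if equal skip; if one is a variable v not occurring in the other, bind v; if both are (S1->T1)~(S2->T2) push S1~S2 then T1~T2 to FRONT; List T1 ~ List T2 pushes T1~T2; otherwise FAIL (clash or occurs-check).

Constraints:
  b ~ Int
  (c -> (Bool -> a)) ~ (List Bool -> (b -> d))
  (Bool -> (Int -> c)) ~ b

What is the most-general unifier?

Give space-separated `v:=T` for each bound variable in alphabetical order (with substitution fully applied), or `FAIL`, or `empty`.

Answer: FAIL

Derivation:
step 1: unify b ~ Int  [subst: {-} | 2 pending]
  bind b := Int
step 2: unify (c -> (Bool -> a)) ~ (List Bool -> (Int -> d))  [subst: {b:=Int} | 1 pending]
  -> decompose arrow: push c~List Bool, (Bool -> a)~(Int -> d)
step 3: unify c ~ List Bool  [subst: {b:=Int} | 2 pending]
  bind c := List Bool
step 4: unify (Bool -> a) ~ (Int -> d)  [subst: {b:=Int, c:=List Bool} | 1 pending]
  -> decompose arrow: push Bool~Int, a~d
step 5: unify Bool ~ Int  [subst: {b:=Int, c:=List Bool} | 2 pending]
  clash: Bool vs Int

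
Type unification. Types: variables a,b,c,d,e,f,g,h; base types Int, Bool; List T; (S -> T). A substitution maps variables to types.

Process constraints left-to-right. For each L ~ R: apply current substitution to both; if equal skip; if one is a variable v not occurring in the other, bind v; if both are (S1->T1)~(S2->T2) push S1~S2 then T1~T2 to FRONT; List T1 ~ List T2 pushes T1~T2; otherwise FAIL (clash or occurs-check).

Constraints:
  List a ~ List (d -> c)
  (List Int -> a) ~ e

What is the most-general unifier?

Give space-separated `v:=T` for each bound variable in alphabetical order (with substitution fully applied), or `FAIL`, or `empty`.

Answer: a:=(d -> c) e:=(List Int -> (d -> c))

Derivation:
step 1: unify List a ~ List (d -> c)  [subst: {-} | 1 pending]
  -> decompose List: push a~(d -> c)
step 2: unify a ~ (d -> c)  [subst: {-} | 1 pending]
  bind a := (d -> c)
step 3: unify (List Int -> (d -> c)) ~ e  [subst: {a:=(d -> c)} | 0 pending]
  bind e := (List Int -> (d -> c))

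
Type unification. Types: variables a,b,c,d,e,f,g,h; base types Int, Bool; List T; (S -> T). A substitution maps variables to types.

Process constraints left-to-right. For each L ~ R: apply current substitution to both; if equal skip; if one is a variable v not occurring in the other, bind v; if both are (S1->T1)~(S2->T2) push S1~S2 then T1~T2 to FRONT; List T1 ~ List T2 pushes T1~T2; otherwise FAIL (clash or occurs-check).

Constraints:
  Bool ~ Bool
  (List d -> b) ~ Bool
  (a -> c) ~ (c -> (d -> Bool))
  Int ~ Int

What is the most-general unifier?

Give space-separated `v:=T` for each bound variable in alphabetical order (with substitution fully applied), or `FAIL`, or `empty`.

step 1: unify Bool ~ Bool  [subst: {-} | 3 pending]
  -> identical, skip
step 2: unify (List d -> b) ~ Bool  [subst: {-} | 2 pending]
  clash: (List d -> b) vs Bool

Answer: FAIL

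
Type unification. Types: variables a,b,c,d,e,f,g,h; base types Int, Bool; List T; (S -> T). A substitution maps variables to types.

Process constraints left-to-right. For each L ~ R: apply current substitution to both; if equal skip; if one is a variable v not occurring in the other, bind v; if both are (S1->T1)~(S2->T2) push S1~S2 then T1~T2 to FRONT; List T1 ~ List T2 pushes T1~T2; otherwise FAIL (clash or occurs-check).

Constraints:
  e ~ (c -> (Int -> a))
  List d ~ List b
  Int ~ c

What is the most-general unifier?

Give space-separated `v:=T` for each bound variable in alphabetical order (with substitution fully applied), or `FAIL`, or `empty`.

step 1: unify e ~ (c -> (Int -> a))  [subst: {-} | 2 pending]
  bind e := (c -> (Int -> a))
step 2: unify List d ~ List b  [subst: {e:=(c -> (Int -> a))} | 1 pending]
  -> decompose List: push d~b
step 3: unify d ~ b  [subst: {e:=(c -> (Int -> a))} | 1 pending]
  bind d := b
step 4: unify Int ~ c  [subst: {e:=(c -> (Int -> a)), d:=b} | 0 pending]
  bind c := Int

Answer: c:=Int d:=b e:=(Int -> (Int -> a))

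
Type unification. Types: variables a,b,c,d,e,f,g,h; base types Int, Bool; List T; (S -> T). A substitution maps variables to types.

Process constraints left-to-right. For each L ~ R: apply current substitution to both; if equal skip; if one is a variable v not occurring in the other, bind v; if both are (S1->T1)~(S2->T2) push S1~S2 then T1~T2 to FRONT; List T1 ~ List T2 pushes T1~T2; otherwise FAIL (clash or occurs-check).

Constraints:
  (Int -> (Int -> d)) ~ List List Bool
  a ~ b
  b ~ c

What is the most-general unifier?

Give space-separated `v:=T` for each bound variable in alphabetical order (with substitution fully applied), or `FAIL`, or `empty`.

step 1: unify (Int -> (Int -> d)) ~ List List Bool  [subst: {-} | 2 pending]
  clash: (Int -> (Int -> d)) vs List List Bool

Answer: FAIL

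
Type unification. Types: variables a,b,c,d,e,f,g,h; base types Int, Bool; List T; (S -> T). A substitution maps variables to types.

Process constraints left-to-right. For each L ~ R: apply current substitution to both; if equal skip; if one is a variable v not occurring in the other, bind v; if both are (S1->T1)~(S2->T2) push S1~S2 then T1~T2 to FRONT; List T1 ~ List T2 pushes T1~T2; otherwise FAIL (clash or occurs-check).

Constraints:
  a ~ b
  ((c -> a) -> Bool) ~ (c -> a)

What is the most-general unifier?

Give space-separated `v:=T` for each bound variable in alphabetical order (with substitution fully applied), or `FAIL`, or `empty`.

step 1: unify a ~ b  [subst: {-} | 1 pending]
  bind a := b
step 2: unify ((c -> b) -> Bool) ~ (c -> b)  [subst: {a:=b} | 0 pending]
  -> decompose arrow: push (c -> b)~c, Bool~b
step 3: unify (c -> b) ~ c  [subst: {a:=b} | 1 pending]
  occurs-check fail

Answer: FAIL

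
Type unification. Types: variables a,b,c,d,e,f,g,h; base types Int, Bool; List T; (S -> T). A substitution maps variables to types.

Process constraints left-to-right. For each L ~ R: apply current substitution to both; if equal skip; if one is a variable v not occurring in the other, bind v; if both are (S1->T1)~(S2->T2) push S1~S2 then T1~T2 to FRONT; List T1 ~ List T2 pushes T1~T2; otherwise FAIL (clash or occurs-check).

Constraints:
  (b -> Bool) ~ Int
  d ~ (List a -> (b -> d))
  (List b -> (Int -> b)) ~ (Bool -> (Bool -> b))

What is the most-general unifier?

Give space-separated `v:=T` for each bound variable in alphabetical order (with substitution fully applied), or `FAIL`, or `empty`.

step 1: unify (b -> Bool) ~ Int  [subst: {-} | 2 pending]
  clash: (b -> Bool) vs Int

Answer: FAIL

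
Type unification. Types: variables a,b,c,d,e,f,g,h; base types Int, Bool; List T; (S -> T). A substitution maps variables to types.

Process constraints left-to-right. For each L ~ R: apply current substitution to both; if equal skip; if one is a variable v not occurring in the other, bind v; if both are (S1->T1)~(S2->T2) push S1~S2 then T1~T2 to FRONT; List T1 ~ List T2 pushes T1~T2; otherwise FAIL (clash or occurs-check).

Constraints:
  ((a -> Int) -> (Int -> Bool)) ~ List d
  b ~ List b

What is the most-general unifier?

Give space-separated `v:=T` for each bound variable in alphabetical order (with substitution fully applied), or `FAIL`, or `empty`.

Answer: FAIL

Derivation:
step 1: unify ((a -> Int) -> (Int -> Bool)) ~ List d  [subst: {-} | 1 pending]
  clash: ((a -> Int) -> (Int -> Bool)) vs List d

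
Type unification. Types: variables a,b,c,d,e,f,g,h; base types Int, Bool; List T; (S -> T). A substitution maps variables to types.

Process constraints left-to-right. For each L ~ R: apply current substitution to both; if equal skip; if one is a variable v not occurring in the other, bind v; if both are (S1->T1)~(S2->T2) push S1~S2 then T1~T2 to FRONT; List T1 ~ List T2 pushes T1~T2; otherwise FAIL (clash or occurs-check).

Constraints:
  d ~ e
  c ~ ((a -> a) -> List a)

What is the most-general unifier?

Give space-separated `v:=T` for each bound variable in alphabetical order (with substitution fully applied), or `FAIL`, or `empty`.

step 1: unify d ~ e  [subst: {-} | 1 pending]
  bind d := e
step 2: unify c ~ ((a -> a) -> List a)  [subst: {d:=e} | 0 pending]
  bind c := ((a -> a) -> List a)

Answer: c:=((a -> a) -> List a) d:=e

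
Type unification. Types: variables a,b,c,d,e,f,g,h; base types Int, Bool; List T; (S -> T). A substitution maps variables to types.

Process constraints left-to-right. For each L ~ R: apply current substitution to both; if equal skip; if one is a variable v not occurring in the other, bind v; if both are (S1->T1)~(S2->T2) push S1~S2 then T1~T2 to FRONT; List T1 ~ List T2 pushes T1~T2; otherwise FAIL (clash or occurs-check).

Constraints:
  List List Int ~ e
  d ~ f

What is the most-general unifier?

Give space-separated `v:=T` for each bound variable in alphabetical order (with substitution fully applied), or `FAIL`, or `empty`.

step 1: unify List List Int ~ e  [subst: {-} | 1 pending]
  bind e := List List Int
step 2: unify d ~ f  [subst: {e:=List List Int} | 0 pending]
  bind d := f

Answer: d:=f e:=List List Int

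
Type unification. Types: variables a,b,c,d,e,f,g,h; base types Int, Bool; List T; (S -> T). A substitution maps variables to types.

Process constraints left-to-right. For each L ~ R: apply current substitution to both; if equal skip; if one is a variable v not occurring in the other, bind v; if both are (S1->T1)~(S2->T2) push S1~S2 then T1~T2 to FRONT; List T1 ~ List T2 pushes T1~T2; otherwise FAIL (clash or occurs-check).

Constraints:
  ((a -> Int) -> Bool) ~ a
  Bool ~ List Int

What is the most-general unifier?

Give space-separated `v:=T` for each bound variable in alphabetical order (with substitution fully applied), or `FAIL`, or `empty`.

Answer: FAIL

Derivation:
step 1: unify ((a -> Int) -> Bool) ~ a  [subst: {-} | 1 pending]
  occurs-check fail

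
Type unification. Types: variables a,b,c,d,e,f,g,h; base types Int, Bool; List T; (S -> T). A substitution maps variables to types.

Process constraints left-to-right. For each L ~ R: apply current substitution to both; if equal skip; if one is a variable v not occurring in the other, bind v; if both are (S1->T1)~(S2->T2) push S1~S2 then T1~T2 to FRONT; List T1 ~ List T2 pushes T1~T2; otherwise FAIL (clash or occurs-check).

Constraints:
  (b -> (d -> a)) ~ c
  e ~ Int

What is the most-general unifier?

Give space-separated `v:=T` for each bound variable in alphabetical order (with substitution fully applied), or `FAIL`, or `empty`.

step 1: unify (b -> (d -> a)) ~ c  [subst: {-} | 1 pending]
  bind c := (b -> (d -> a))
step 2: unify e ~ Int  [subst: {c:=(b -> (d -> a))} | 0 pending]
  bind e := Int

Answer: c:=(b -> (d -> a)) e:=Int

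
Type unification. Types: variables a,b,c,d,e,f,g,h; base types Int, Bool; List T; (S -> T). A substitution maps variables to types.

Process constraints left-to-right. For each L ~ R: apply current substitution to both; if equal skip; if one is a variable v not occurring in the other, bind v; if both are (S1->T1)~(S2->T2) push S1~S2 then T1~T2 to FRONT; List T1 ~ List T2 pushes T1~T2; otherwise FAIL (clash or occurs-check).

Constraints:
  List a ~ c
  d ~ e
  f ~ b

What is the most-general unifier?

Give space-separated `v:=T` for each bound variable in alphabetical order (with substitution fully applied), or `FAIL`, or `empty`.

step 1: unify List a ~ c  [subst: {-} | 2 pending]
  bind c := List a
step 2: unify d ~ e  [subst: {c:=List a} | 1 pending]
  bind d := e
step 3: unify f ~ b  [subst: {c:=List a, d:=e} | 0 pending]
  bind f := b

Answer: c:=List a d:=e f:=b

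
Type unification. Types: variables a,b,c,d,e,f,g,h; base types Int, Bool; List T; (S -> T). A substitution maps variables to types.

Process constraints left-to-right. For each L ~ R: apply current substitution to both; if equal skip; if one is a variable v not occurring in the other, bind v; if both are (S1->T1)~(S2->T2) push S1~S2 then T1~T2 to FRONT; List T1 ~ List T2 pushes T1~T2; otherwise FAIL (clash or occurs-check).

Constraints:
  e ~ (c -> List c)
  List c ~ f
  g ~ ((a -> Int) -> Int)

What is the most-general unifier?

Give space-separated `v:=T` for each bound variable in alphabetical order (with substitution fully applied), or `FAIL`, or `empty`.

step 1: unify e ~ (c -> List c)  [subst: {-} | 2 pending]
  bind e := (c -> List c)
step 2: unify List c ~ f  [subst: {e:=(c -> List c)} | 1 pending]
  bind f := List c
step 3: unify g ~ ((a -> Int) -> Int)  [subst: {e:=(c -> List c), f:=List c} | 0 pending]
  bind g := ((a -> Int) -> Int)

Answer: e:=(c -> List c) f:=List c g:=((a -> Int) -> Int)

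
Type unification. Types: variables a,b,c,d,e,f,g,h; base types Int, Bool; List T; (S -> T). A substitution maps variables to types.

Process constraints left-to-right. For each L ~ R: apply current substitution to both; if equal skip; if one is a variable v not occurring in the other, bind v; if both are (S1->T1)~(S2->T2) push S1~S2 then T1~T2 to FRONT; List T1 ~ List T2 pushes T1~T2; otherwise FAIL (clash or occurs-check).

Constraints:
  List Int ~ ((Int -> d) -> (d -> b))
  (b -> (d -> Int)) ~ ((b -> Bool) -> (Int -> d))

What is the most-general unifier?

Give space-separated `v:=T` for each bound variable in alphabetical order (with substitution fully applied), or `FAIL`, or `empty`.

step 1: unify List Int ~ ((Int -> d) -> (d -> b))  [subst: {-} | 1 pending]
  clash: List Int vs ((Int -> d) -> (d -> b))

Answer: FAIL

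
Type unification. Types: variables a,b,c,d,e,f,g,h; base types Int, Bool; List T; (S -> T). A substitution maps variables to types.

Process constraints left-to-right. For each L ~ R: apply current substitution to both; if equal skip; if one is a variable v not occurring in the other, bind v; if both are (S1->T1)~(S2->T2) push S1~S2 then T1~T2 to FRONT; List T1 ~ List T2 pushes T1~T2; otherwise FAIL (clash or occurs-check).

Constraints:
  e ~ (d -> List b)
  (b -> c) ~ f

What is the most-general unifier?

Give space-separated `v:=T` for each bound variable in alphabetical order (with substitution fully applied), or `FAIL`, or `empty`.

step 1: unify e ~ (d -> List b)  [subst: {-} | 1 pending]
  bind e := (d -> List b)
step 2: unify (b -> c) ~ f  [subst: {e:=(d -> List b)} | 0 pending]
  bind f := (b -> c)

Answer: e:=(d -> List b) f:=(b -> c)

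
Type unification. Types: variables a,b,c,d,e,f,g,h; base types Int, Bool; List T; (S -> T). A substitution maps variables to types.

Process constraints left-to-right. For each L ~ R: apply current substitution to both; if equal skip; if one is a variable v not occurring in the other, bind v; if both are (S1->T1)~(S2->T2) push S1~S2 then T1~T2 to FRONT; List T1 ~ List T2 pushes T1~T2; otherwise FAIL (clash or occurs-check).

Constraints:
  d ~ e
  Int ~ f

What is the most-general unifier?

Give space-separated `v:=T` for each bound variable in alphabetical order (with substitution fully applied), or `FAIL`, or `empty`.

step 1: unify d ~ e  [subst: {-} | 1 pending]
  bind d := e
step 2: unify Int ~ f  [subst: {d:=e} | 0 pending]
  bind f := Int

Answer: d:=e f:=Int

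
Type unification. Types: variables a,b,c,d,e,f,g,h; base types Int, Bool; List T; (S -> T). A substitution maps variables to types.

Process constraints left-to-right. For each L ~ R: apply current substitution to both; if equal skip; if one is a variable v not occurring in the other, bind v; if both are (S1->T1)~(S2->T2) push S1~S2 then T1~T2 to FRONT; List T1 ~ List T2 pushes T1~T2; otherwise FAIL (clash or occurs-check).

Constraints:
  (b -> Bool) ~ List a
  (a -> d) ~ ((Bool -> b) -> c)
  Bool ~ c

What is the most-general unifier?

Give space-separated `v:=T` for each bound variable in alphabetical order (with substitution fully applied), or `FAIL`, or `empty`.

step 1: unify (b -> Bool) ~ List a  [subst: {-} | 2 pending]
  clash: (b -> Bool) vs List a

Answer: FAIL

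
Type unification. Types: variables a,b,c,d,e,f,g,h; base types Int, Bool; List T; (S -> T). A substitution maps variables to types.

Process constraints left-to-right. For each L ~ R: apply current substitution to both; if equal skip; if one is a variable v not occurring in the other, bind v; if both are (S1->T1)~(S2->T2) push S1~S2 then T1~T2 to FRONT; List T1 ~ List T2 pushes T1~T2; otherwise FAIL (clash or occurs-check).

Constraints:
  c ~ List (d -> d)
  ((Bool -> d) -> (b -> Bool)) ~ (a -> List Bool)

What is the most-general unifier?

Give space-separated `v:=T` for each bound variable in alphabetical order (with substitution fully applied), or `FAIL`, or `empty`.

Answer: FAIL

Derivation:
step 1: unify c ~ List (d -> d)  [subst: {-} | 1 pending]
  bind c := List (d -> d)
step 2: unify ((Bool -> d) -> (b -> Bool)) ~ (a -> List Bool)  [subst: {c:=List (d -> d)} | 0 pending]
  -> decompose arrow: push (Bool -> d)~a, (b -> Bool)~List Bool
step 3: unify (Bool -> d) ~ a  [subst: {c:=List (d -> d)} | 1 pending]
  bind a := (Bool -> d)
step 4: unify (b -> Bool) ~ List Bool  [subst: {c:=List (d -> d), a:=(Bool -> d)} | 0 pending]
  clash: (b -> Bool) vs List Bool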